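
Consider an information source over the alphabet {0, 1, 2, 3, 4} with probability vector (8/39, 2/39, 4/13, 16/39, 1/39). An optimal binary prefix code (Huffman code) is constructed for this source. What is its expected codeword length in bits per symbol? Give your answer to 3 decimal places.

1.949 bits/symbol

Repeatedly combine the two least-probable nodes; the expected code length is the sum of the merged weights.
merge 1/39 + 2/39 → 1/13
merge 1/13 + 8/39 → 11/39
merge 11/39 + 4/13 → 23/39
merge 16/39 + 23/39 → 1
L = 1/13 + 11/39 + 23/39 + 1 = 76/39 ≈ 1.949 bits/symbol.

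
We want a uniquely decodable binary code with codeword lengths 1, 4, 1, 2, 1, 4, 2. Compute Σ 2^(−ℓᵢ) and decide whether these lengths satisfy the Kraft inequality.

2.125; no

With common denominator 2^4 = 16: Σ 2^(−ℓᵢ) = 8/16 + 1/16 + 8/16 + 4/16 + 8/16 + 1/16 + 4/16 = 34/16 = 2.125.
Kraft's inequality requires Σ ≤ 1; here Σ = 2.125 > 1, so no such prefix code exists.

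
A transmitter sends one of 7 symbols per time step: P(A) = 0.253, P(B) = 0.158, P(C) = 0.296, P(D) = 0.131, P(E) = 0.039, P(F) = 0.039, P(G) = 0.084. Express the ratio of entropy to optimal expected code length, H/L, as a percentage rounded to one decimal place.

Entropy H = −Σ p log₂ p ≈ 2.4915 bits.
Huffman merges: 39/1000+39/1000→39/500; 39/500+21/250→81/500; 131/1000+79/500→289/1000; 81/500+253/1000→83/200; 289/1000+37/125→117/200; 83/200+117/200→1. L = 2529/1000 ≈ 2.5290.
Efficiency = H/L = 2.4915/2.5290 = 98.5%.

98.5%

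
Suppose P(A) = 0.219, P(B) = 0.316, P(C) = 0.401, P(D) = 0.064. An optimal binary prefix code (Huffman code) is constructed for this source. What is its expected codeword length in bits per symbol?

1.882 bits/symbol

Repeatedly combine the two least-probable nodes; the expected code length is the sum of the merged weights.
merge 8/125 + 219/1000 → 283/1000
merge 283/1000 + 79/250 → 599/1000
merge 401/1000 + 599/1000 → 1
L = 283/1000 + 599/1000 + 1 = 941/500 = 1.882 bits/symbol.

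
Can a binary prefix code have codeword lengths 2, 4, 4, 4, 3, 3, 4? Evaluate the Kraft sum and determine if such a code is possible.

0.75; yes

With common denominator 2^4 = 16: Σ 2^(−ℓᵢ) = 4/16 + 1/16 + 1/16 + 1/16 + 2/16 + 2/16 + 1/16 = 12/16 = 0.75.
Kraft's inequality requires Σ ≤ 1; here Σ = 0.75 ≤ 1, so such a prefix code exists.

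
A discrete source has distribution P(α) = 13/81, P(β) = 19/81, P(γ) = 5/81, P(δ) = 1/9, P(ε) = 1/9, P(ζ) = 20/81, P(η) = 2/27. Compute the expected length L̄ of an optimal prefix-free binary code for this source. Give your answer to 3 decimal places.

2.654 bits/symbol

Repeatedly combine the two least-probable nodes; the expected code length is the sum of the merged weights.
merge 5/81 + 2/27 → 11/81
merge 1/9 + 1/9 → 2/9
merge 11/81 + 13/81 → 8/27
merge 2/9 + 19/81 → 37/81
merge 20/81 + 8/27 → 44/81
merge 37/81 + 44/81 → 1
L = 11/81 + 2/9 + 8/27 + 37/81 + 44/81 + 1 = 215/81 ≈ 2.654 bits/symbol.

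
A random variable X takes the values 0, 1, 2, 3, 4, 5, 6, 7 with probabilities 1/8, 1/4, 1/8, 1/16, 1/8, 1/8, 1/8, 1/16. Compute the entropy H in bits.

2.875 bits

Each probability is a power of 1/2, so log₂(1/p) is an integer.
H = Σ p·log₂(1/p) = 1/8·3 + 1/4·2 + 1/8·3 + 1/16·4 + 1/8·3 + 1/8·3 + 1/8·3 + 1/16·4 = 2.875 bits.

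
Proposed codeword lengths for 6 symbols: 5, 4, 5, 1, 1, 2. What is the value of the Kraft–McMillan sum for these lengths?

1.375

With common denominator 2^5 = 32: Σ 2^(−ℓᵢ) = 1/32 + 2/32 + 1/32 + 16/32 + 16/32 + 8/32 = 44/32 = 1.375.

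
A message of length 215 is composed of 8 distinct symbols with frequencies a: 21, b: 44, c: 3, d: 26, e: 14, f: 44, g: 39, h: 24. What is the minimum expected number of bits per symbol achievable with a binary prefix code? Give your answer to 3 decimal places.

Probabilities are the counts divided by 215.
Repeatedly combine the two least-probable nodes; the expected code length is the sum of the merged weights.
merge 3/215 + 14/215 → 17/215
merge 17/215 + 21/215 → 38/215
merge 24/215 + 26/215 → 10/43
merge 38/215 + 39/215 → 77/215
merge 44/215 + 44/215 → 88/215
merge 10/43 + 77/215 → 127/215
merge 88/215 + 127/215 → 1
L = 17/215 + 38/215 + 10/43 + 77/215 + 88/215 + 127/215 + 1 = 612/215 ≈ 2.847 bits/symbol.

2.847 bits/symbol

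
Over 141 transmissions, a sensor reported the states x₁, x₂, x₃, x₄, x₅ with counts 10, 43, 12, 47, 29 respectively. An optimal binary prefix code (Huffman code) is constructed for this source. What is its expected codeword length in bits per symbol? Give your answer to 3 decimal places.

Probabilities are the counts divided by 141.
Repeatedly combine the two least-probable nodes; the expected code length is the sum of the merged weights.
merge 10/141 + 4/47 → 22/141
merge 22/141 + 29/141 → 17/47
merge 43/141 + 1/3 → 30/47
merge 17/47 + 30/47 → 1
L = 22/141 + 17/47 + 30/47 + 1 = 304/141 ≈ 2.156 bits/symbol.

2.156 bits/symbol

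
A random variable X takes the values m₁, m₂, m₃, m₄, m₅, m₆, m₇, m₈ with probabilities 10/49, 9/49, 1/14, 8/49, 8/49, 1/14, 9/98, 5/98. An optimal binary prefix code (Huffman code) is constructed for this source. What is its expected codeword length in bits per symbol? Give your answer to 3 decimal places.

2.898 bits/symbol

Repeatedly combine the two least-probable nodes; the expected code length is the sum of the merged weights.
merge 5/98 + 1/14 → 6/49
merge 1/14 + 9/98 → 8/49
merge 6/49 + 8/49 → 2/7
merge 8/49 + 8/49 → 16/49
merge 9/49 + 10/49 → 19/49
merge 2/7 + 16/49 → 30/49
merge 19/49 + 30/49 → 1
L = 6/49 + 8/49 + 2/7 + 16/49 + 19/49 + 30/49 + 1 = 142/49 ≈ 2.898 bits/symbol.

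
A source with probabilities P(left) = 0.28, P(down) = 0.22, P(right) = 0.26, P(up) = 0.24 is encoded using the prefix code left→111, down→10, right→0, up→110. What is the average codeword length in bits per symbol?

2.26 bits/symbol

L̄ = Σ pᵢ·ℓᵢ = 0.28·3 + 0.22·2 + 0.26·1 + 0.24·3 = 2.26 bits/symbol.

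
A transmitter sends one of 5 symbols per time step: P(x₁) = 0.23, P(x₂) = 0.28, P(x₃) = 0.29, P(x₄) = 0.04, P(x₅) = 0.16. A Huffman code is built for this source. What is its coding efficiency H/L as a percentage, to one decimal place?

Entropy H = −Σ p log₂ p ≈ 2.1286 bits.
Huffman merges: 1/25+4/25→1/5; 1/5+23/100→43/100; 7/25+29/100→57/100; 43/100+57/100→1. L = 11/5 ≈ 2.2000.
Efficiency = H/L = 2.1286/2.2000 = 96.8%.

96.8%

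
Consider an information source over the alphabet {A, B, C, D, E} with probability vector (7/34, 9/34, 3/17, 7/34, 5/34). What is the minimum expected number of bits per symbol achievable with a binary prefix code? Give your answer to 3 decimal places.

Repeatedly combine the two least-probable nodes; the expected code length is the sum of the merged weights.
merge 5/34 + 3/17 → 11/34
merge 7/34 + 7/34 → 7/17
merge 9/34 + 11/34 → 10/17
merge 7/17 + 10/17 → 1
L = 11/34 + 7/17 + 10/17 + 1 = 79/34 ≈ 2.324 bits/symbol.

2.324 bits/symbol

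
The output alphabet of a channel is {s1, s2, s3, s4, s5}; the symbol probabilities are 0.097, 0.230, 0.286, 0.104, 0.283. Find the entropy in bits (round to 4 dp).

2.1856 bits

H = −Σ pᵢ log₂ pᵢ.
−0.097·log₂(0.097) = 0.3265
−0.230·log₂(0.230) = 0.4877
−0.286·log₂(0.286) = 0.5165
−0.104·log₂(0.104) = 0.3396
−0.283·log₂(0.283) = 0.5154
Sum ≈ 2.1856 → 2.1856 bits.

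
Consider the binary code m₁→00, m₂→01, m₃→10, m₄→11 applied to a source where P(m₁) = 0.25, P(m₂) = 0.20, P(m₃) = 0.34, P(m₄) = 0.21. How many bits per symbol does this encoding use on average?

L̄ = Σ pᵢ·ℓᵢ = 0.25·2 + 0.20·2 + 0.34·2 + 0.21·2 = 2 bits/symbol.

2 bits/symbol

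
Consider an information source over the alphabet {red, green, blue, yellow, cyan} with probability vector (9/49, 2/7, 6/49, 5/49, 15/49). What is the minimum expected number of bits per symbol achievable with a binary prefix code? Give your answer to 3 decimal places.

2.224 bits/symbol

Repeatedly combine the two least-probable nodes; the expected code length is the sum of the merged weights.
merge 5/49 + 6/49 → 11/49
merge 9/49 + 11/49 → 20/49
merge 2/7 + 15/49 → 29/49
merge 20/49 + 29/49 → 1
L = 11/49 + 20/49 + 29/49 + 1 = 109/49 ≈ 2.224 bits/symbol.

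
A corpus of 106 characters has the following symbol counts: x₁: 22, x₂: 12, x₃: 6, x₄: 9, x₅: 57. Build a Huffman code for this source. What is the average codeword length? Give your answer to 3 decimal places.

Probabilities are the counts divided by 106.
Repeatedly combine the two least-probable nodes; the expected code length is the sum of the merged weights.
merge 3/53 + 9/106 → 15/106
merge 6/53 + 15/106 → 27/106
merge 11/53 + 27/106 → 49/106
merge 49/106 + 57/106 → 1
L = 15/106 + 27/106 + 49/106 + 1 = 197/106 ≈ 1.858 bits/symbol.

1.858 bits/symbol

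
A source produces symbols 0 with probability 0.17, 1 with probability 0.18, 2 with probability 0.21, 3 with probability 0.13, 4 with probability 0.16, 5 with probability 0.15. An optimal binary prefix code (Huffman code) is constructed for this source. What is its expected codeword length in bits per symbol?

2.61 bits/symbol

Repeatedly combine the two least-probable nodes; the expected code length is the sum of the merged weights.
merge 13/100 + 3/20 → 7/25
merge 4/25 + 17/100 → 33/100
merge 9/50 + 21/100 → 39/100
merge 7/25 + 33/100 → 61/100
merge 39/100 + 61/100 → 1
L = 7/25 + 33/100 + 39/100 + 61/100 + 1 = 261/100 = 2.61 bits/symbol.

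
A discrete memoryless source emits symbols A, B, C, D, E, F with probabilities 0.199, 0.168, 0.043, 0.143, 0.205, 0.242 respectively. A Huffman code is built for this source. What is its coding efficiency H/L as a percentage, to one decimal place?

96.7%

Entropy H = −Σ p log₂ p ≈ 2.4563 bits.
Huffman merges: 43/1000+143/1000→93/500; 21/125+93/500→177/500; 199/1000+41/200→101/250; 121/500+177/500→149/250; 101/250+149/250→1. L = 127/50 ≈ 2.5400.
Efficiency = H/L = 2.4563/2.5400 = 96.7%.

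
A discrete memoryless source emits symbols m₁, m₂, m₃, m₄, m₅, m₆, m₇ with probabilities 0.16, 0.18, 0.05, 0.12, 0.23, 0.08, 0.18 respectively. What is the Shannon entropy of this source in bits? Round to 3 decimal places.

H = −Σ pᵢ log₂ pᵢ.
−0.16·log₂(0.16) = 0.4230
−0.18·log₂(0.18) = 0.4453
−0.05·log₂(0.05) = 0.2161
−0.12·log₂(0.12) = 0.3671
−0.23·log₂(0.23) = 0.4877
−0.08·log₂(0.08) = 0.2915
−0.18·log₂(0.18) = 0.4453
Sum ≈ 2.6760 → 2.676 bits.

2.676 bits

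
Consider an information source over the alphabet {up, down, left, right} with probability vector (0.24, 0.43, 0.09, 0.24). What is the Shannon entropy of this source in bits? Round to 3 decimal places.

1.824 bits

H = −Σ pᵢ log₂ pᵢ.
−0.24·log₂(0.24) = 0.4941
−0.43·log₂(0.43) = 0.5236
−0.09·log₂(0.09) = 0.3127
−0.24·log₂(0.24) = 0.4941
Sum ≈ 1.8245 → 1.824 bits.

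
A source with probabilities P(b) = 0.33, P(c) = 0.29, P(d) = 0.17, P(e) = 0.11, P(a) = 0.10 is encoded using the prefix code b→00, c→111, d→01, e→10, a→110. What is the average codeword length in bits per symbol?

L̄ = Σ pᵢ·ℓᵢ = 0.33·2 + 0.29·3 + 0.17·2 + 0.11·2 + 0.10·3 = 2.39 bits/symbol.

2.39 bits/symbol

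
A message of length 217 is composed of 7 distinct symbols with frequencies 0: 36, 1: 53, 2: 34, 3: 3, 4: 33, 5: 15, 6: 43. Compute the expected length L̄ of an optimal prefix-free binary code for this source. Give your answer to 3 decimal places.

2.641 bits/symbol

Probabilities are the counts divided by 217.
Repeatedly combine the two least-probable nodes; the expected code length is the sum of the merged weights.
merge 3/217 + 15/217 → 18/217
merge 18/217 + 33/217 → 51/217
merge 34/217 + 36/217 → 10/31
merge 43/217 + 51/217 → 94/217
merge 53/217 + 10/31 → 123/217
merge 94/217 + 123/217 → 1
L = 18/217 + 51/217 + 10/31 + 94/217 + 123/217 + 1 = 573/217 ≈ 2.641 bits/symbol.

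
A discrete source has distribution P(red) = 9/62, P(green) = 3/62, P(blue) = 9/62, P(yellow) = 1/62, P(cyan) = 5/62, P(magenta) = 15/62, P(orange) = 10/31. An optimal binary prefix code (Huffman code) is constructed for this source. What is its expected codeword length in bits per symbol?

2.5 bits/symbol

Repeatedly combine the two least-probable nodes; the expected code length is the sum of the merged weights.
merge 1/62 + 3/62 → 2/31
merge 2/31 + 5/62 → 9/62
merge 9/62 + 9/62 → 9/31
merge 9/62 + 15/62 → 12/31
merge 9/31 + 10/31 → 19/31
merge 12/31 + 19/31 → 1
L = 2/31 + 9/62 + 9/31 + 12/31 + 19/31 + 1 = 5/2 = 2.5 bits/symbol.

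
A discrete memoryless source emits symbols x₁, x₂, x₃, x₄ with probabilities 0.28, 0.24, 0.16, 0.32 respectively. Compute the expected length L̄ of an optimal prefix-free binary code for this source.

2 bits/symbol

Repeatedly combine the two least-probable nodes; the expected code length is the sum of the merged weights.
merge 4/25 + 6/25 → 2/5
merge 7/25 + 8/25 → 3/5
merge 2/5 + 3/5 → 1
L = 2/5 + 3/5 + 1 = 2 bits/symbol.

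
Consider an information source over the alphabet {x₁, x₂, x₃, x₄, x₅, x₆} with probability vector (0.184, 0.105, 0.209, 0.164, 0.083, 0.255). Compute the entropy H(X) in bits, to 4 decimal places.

2.4913 bits

H = −Σ pᵢ log₂ pᵢ.
−0.184·log₂(0.184) = 0.4494
−0.105·log₂(0.105) = 0.3414
−0.209·log₂(0.209) = 0.4720
−0.164·log₂(0.164) = 0.4278
−0.083·log₂(0.083) = 0.2980
−0.255·log₂(0.255) = 0.5027
Sum ≈ 2.4913 → 2.4913 bits.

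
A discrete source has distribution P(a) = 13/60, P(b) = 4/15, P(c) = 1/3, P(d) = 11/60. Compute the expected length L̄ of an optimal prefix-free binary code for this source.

Repeatedly combine the two least-probable nodes; the expected code length is the sum of the merged weights.
merge 11/60 + 13/60 → 2/5
merge 4/15 + 1/3 → 3/5
merge 2/5 + 3/5 → 1
L = 2/5 + 3/5 + 1 = 2 bits/symbol.

2 bits/symbol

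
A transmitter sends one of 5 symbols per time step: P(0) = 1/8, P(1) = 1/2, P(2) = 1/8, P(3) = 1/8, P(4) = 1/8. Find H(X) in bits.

2 bits

Each probability is a power of 1/2, so log₂(1/p) is an integer.
H = Σ p·log₂(1/p) = 1/8·3 + 1/2·1 + 1/8·3 + 1/8·3 + 1/8·3 = 2 bits.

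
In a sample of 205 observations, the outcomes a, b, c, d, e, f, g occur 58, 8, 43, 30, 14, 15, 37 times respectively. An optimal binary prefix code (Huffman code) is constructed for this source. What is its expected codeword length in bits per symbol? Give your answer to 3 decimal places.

Probabilities are the counts divided by 205.
Repeatedly combine the two least-probable nodes; the expected code length is the sum of the merged weights.
merge 8/205 + 14/205 → 22/205
merge 3/41 + 22/205 → 37/205
merge 6/41 + 37/205 → 67/205
merge 37/205 + 43/205 → 16/41
merge 58/205 + 67/205 → 25/41
merge 16/41 + 25/41 → 1
L = 22/205 + 37/205 + 67/205 + 16/41 + 25/41 + 1 = 536/205 ≈ 2.615 bits/symbol.

2.615 bits/symbol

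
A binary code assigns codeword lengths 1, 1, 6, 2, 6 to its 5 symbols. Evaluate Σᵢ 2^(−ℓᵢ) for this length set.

With common denominator 2^6 = 64: Σ 2^(−ℓᵢ) = 32/64 + 32/64 + 1/64 + 16/64 + 1/64 = 82/64 = 1.28125.

1.28125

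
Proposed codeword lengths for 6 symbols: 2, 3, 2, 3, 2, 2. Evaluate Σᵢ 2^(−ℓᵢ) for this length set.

1.25

With common denominator 2^3 = 8: Σ 2^(−ℓᵢ) = 2/8 + 1/8 + 2/8 + 1/8 + 2/8 + 2/8 = 10/8 = 1.25.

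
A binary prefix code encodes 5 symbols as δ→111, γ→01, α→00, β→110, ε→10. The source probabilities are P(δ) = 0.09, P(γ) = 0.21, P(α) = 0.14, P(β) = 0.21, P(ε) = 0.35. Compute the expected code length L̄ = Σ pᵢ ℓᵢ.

L̄ = Σ pᵢ·ℓᵢ = 0.09·3 + 0.21·2 + 0.14·2 + 0.21·3 + 0.35·2 = 2.3 bits/symbol.

2.3 bits/symbol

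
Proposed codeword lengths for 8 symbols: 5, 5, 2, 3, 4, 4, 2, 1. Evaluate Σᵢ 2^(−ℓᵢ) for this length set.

1.3125

With common denominator 2^5 = 32: Σ 2^(−ℓᵢ) = 1/32 + 1/32 + 8/32 + 4/32 + 2/32 + 2/32 + 8/32 + 16/32 = 42/32 = 1.3125.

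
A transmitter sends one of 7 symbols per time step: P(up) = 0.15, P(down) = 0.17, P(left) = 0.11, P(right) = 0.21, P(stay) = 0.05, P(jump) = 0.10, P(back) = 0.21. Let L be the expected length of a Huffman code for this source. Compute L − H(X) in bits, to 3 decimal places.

Entropy H = −Σ p log₂ p ≈ 2.6894 bits.
Huffman merges: 1/20+1/10→3/20; 11/100+3/20→13/50; 3/20+17/100→8/25; 21/100+21/100→21/50; 13/50+8/25→29/50; 21/50+29/50→1. L = 273/100 ≈ 2.7300.
L − H = 2.7300 − 2.6894 = 0.041 bits.

0.041 bits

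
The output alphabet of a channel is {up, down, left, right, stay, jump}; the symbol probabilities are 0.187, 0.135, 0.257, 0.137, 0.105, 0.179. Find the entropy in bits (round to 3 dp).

H = −Σ pᵢ log₂ pᵢ.
−0.187·log₂(0.187) = 0.4523
−0.135·log₂(0.135) = 0.3900
−0.257·log₂(0.257) = 0.5038
−0.137·log₂(0.137) = 0.3929
−0.105·log₂(0.105) = 0.3414
−0.179·log₂(0.179) = 0.4443
Sum ≈ 2.5247 → 2.525 bits.

2.525 bits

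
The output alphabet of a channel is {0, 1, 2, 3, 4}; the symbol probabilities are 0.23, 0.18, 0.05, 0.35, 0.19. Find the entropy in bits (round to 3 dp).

2.134 bits

H = −Σ pᵢ log₂ pᵢ.
−0.23·log₂(0.23) = 0.4877
−0.18·log₂(0.18) = 0.4453
−0.05·log₂(0.05) = 0.2161
−0.35·log₂(0.35) = 0.5301
−0.19·log₂(0.19) = 0.4552
Sum ≈ 2.1344 → 2.134 bits.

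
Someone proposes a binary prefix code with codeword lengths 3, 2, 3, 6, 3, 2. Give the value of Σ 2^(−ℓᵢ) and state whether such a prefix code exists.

With common denominator 2^6 = 64: Σ 2^(−ℓᵢ) = 8/64 + 16/64 + 8/64 + 1/64 + 8/64 + 16/64 = 57/64 = 0.890625.
Kraft's inequality requires Σ ≤ 1; here Σ = 0.890625 ≤ 1, so such a prefix code exists.

0.890625; yes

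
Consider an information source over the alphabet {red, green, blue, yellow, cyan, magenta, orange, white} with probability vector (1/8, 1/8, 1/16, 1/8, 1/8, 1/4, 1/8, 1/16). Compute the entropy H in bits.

2.875 bits

Each probability is a power of 1/2, so log₂(1/p) is an integer.
H = Σ p·log₂(1/p) = 1/8·3 + 1/8·3 + 1/16·4 + 1/8·3 + 1/8·3 + 1/4·2 + 1/8·3 + 1/16·4 = 2.875 bits.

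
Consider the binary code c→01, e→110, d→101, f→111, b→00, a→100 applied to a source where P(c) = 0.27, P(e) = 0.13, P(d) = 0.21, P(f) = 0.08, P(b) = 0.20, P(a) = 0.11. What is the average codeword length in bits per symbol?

2.53 bits/symbol

L̄ = Σ pᵢ·ℓᵢ = 0.27·2 + 0.13·3 + 0.21·3 + 0.08·3 + 0.20·2 + 0.11·3 = 2.53 bits/symbol.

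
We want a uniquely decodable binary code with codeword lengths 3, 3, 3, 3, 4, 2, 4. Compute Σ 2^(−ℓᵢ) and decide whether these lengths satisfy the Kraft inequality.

0.875; yes

With common denominator 2^4 = 16: Σ 2^(−ℓᵢ) = 2/16 + 2/16 + 2/16 + 2/16 + 1/16 + 4/16 + 1/16 = 14/16 = 0.875.
Kraft's inequality requires Σ ≤ 1; here Σ = 0.875 ≤ 1, so such a prefix code exists.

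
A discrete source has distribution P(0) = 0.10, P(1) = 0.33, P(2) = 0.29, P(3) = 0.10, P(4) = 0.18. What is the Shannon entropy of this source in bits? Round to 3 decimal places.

2.155 bits

H = −Σ pᵢ log₂ pᵢ.
−0.10·log₂(0.10) = 0.3322
−0.33·log₂(0.33) = 0.5278
−0.29·log₂(0.29) = 0.5179
−0.10·log₂(0.10) = 0.3322
−0.18·log₂(0.18) = 0.4453
Sum ≈ 2.1554 → 2.155 bits.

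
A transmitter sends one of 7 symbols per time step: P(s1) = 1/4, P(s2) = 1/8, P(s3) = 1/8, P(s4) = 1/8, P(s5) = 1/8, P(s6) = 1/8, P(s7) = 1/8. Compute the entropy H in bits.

2.75 bits

Each probability is a power of 1/2, so log₂(1/p) is an integer.
H = Σ p·log₂(1/p) = 1/4·2 + 1/8·3 + 1/8·3 + 1/8·3 + 1/8·3 + 1/8·3 + 1/8·3 = 2.75 bits.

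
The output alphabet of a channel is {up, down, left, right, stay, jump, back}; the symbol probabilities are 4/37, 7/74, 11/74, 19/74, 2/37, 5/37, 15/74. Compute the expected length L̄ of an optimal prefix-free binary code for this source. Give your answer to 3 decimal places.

2.689 bits/symbol

Repeatedly combine the two least-probable nodes; the expected code length is the sum of the merged weights.
merge 2/37 + 7/74 → 11/74
merge 4/37 + 5/37 → 9/37
merge 11/74 + 11/74 → 11/37
merge 15/74 + 9/37 → 33/74
merge 19/74 + 11/37 → 41/74
merge 33/74 + 41/74 → 1
L = 11/74 + 9/37 + 11/37 + 33/74 + 41/74 + 1 = 199/74 ≈ 2.689 bits/symbol.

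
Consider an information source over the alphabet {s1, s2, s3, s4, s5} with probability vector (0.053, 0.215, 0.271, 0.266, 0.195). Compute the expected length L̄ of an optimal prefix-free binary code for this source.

Repeatedly combine the two least-probable nodes; the expected code length is the sum of the merged weights.
merge 53/1000 + 39/200 → 31/125
merge 43/200 + 31/125 → 463/1000
merge 133/500 + 271/1000 → 537/1000
merge 463/1000 + 537/1000 → 1
L = 31/125 + 463/1000 + 537/1000 + 1 = 281/125 = 2.248 bits/symbol.

2.248 bits/symbol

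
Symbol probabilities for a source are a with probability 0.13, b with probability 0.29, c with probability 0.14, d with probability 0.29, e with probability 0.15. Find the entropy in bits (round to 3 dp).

2.226 bits

H = −Σ pᵢ log₂ pᵢ.
−0.13·log₂(0.13) = 0.3826
−0.29·log₂(0.29) = 0.5179
−0.14·log₂(0.14) = 0.3971
−0.29·log₂(0.29) = 0.5179
−0.15·log₂(0.15) = 0.4105
Sum ≈ 2.2261 → 2.226 bits.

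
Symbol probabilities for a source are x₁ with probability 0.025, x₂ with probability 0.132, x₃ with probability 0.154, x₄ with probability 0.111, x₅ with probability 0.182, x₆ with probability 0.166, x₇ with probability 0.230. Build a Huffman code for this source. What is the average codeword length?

Repeatedly combine the two least-probable nodes; the expected code length is the sum of the merged weights.
merge 1/40 + 111/1000 → 17/125
merge 33/250 + 17/125 → 67/250
merge 77/500 + 83/500 → 8/25
merge 91/500 + 23/100 → 103/250
merge 67/250 + 8/25 → 147/250
merge 103/250 + 147/250 → 1
L = 17/125 + 67/250 + 8/25 + 103/250 + 147/250 + 1 = 681/250 = 2.724 bits/symbol.

2.724 bits/symbol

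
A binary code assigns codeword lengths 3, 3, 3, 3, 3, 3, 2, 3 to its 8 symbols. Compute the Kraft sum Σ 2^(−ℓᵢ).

1.125

With common denominator 2^3 = 8: Σ 2^(−ℓᵢ) = 1/8 + 1/8 + 1/8 + 1/8 + 1/8 + 1/8 + 2/8 + 1/8 = 9/8 = 1.125.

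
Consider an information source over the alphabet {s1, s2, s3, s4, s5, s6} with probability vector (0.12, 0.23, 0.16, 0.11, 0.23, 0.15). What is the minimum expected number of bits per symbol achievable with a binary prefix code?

2.54 bits/symbol

Repeatedly combine the two least-probable nodes; the expected code length is the sum of the merged weights.
merge 11/100 + 3/25 → 23/100
merge 3/20 + 4/25 → 31/100
merge 23/100 + 23/100 → 23/50
merge 23/100 + 31/100 → 27/50
merge 23/50 + 27/50 → 1
L = 23/100 + 31/100 + 23/50 + 27/50 + 1 = 127/50 = 2.54 bits/symbol.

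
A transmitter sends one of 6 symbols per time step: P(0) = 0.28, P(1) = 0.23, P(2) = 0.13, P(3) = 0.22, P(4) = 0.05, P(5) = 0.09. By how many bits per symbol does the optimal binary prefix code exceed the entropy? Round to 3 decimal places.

0.016 bits

Entropy H = −Σ p log₂ p ≈ 2.3939 bits.
Huffman merges: 1/20+9/100→7/50; 13/100+7/50→27/100; 11/50+23/100→9/20; 27/100+7/25→11/20; 9/20+11/20→1. L = 241/100 ≈ 2.4100.
L − H = 2.4100 − 2.3939 = 0.016 bits.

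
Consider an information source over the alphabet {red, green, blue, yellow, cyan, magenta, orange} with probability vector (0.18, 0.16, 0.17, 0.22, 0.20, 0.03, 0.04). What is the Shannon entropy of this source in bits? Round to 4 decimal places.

2.5854 bits

H = −Σ pᵢ log₂ pᵢ.
−0.18·log₂(0.18) = 0.4453
−0.16·log₂(0.16) = 0.4230
−0.17·log₂(0.17) = 0.4346
−0.22·log₂(0.22) = 0.4806
−0.20·log₂(0.20) = 0.4644
−0.03·log₂(0.03) = 0.1518
−0.04·log₂(0.04) = 0.1858
Sum ≈ 2.5854 → 2.5854 bits.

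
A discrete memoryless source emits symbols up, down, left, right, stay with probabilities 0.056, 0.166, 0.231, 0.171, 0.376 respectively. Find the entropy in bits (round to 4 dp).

2.1176 bits

H = −Σ pᵢ log₂ pᵢ.
−0.056·log₂(0.056) = 0.2329
−0.166·log₂(0.166) = 0.4301
−0.231·log₂(0.231) = 0.4883
−0.171·log₂(0.171) = 0.4357
−0.376·log₂(0.376) = 0.5306
Sum ≈ 2.1176 → 2.1176 bits.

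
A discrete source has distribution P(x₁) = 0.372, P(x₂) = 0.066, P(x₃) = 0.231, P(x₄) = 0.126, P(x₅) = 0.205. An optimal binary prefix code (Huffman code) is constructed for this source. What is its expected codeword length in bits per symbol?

2.192 bits/symbol

Repeatedly combine the two least-probable nodes; the expected code length is the sum of the merged weights.
merge 33/500 + 63/500 → 24/125
merge 24/125 + 41/200 → 397/1000
merge 231/1000 + 93/250 → 603/1000
merge 397/1000 + 603/1000 → 1
L = 24/125 + 397/1000 + 603/1000 + 1 = 274/125 = 2.192 bits/symbol.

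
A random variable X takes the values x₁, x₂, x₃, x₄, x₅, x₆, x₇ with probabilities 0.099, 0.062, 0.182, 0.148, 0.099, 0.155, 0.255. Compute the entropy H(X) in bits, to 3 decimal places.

H = −Σ pᵢ log₂ pᵢ.
−0.099·log₂(0.099) = 0.3303
−0.062·log₂(0.062) = 0.2487
−0.182·log₂(0.182) = 0.4474
−0.148·log₂(0.148) = 0.4079
−0.099·log₂(0.099) = 0.3303
−0.155·log₂(0.155) = 0.4169
−0.255·log₂(0.255) = 0.5027
Sum ≈ 2.6842 → 2.684 bits.

2.684 bits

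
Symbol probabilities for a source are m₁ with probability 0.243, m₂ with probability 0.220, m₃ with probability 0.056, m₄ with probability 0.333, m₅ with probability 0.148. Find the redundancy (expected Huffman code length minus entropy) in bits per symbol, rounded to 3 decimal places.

0.058 bits

Entropy H = −Σ p log₂ p ≈ 2.1456 bits.
Huffman merges: 7/125+37/250→51/250; 51/250+11/50→53/125; 243/1000+333/1000→72/125; 53/125+72/125→1. L = 551/250 ≈ 2.2040.
L − H = 2.2040 − 2.1456 = 0.058 bits.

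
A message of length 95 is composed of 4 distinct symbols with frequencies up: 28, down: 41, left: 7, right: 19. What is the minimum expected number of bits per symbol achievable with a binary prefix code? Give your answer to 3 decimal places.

Probabilities are the counts divided by 95.
Repeatedly combine the two least-probable nodes; the expected code length is the sum of the merged weights.
merge 7/95 + 1/5 → 26/95
merge 26/95 + 28/95 → 54/95
merge 41/95 + 54/95 → 1
L = 26/95 + 54/95 + 1 = 35/19 ≈ 1.842 bits/symbol.

1.842 bits/symbol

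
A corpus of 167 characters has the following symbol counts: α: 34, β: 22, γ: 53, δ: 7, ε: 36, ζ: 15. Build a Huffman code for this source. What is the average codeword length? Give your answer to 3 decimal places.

Probabilities are the counts divided by 167.
Repeatedly combine the two least-probable nodes; the expected code length is the sum of the merged weights.
merge 7/167 + 15/167 → 22/167
merge 22/167 + 22/167 → 44/167
merge 34/167 + 36/167 → 70/167
merge 44/167 + 53/167 → 97/167
merge 70/167 + 97/167 → 1
L = 22/167 + 44/167 + 70/167 + 97/167 + 1 = 400/167 ≈ 2.395 bits/symbol.

2.395 bits/symbol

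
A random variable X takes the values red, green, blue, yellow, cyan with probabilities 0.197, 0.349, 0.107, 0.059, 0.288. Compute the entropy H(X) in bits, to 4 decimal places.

2.0949 bits

H = −Σ pᵢ log₂ pᵢ.
−0.197·log₂(0.197) = 0.4617
−0.349·log₂(0.349) = 0.5300
−0.107·log₂(0.107) = 0.3450
−0.059·log₂(0.059) = 0.2409
−0.288·log₂(0.288) = 0.5172
Sum ≈ 2.0949 → 2.0949 bits.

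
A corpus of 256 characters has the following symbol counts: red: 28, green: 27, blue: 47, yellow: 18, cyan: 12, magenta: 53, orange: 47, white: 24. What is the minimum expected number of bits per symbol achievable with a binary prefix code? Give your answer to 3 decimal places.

Probabilities are the counts divided by 256.
Repeatedly combine the two least-probable nodes; the expected code length is the sum of the merged weights.
merge 3/64 + 9/128 → 15/128
merge 3/32 + 27/256 → 51/256
merge 7/64 + 15/128 → 29/128
merge 47/256 + 47/256 → 47/128
merge 51/256 + 53/256 → 13/32
merge 29/128 + 47/128 → 19/32
merge 13/32 + 19/32 → 1
L = 15/128 + 51/256 + 29/128 + 47/128 + 13/32 + 19/32 + 1 = 745/256 ≈ 2.910 bits/symbol.

2.910 bits/symbol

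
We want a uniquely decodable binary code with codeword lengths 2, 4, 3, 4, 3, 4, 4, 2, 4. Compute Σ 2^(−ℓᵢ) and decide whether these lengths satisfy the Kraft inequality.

1.0625; no

With common denominator 2^4 = 16: Σ 2^(−ℓᵢ) = 4/16 + 1/16 + 2/16 + 1/16 + 2/16 + 1/16 + 1/16 + 4/16 + 1/16 = 17/16 = 1.0625.
Kraft's inequality requires Σ ≤ 1; here Σ = 1.0625 > 1, so no such prefix code exists.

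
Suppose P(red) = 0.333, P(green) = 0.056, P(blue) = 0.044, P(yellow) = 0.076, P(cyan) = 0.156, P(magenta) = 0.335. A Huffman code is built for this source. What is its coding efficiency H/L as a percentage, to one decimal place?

96.3%

Entropy H = −Σ p log₂ p ≈ 2.1887 bits.
Huffman merges: 11/250+7/125→1/10; 19/250+1/10→22/125; 39/250+22/125→83/250; 83/250+333/1000→133/200; 67/200+133/200→1. L = 2273/1000 ≈ 2.2730.
Efficiency = H/L = 2.1887/2.2730 = 96.3%.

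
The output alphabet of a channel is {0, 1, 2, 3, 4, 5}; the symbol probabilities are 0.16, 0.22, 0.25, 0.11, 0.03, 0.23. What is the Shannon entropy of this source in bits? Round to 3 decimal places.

H = −Σ pᵢ log₂ pᵢ.
−0.16·log₂(0.16) = 0.4230
−0.22·log₂(0.22) = 0.4806
−0.25·log₂(0.25) = 0.5000
−0.11·log₂(0.11) = 0.3503
−0.03·log₂(0.03) = 0.1518
−0.23·log₂(0.23) = 0.4877
Sum ≈ 2.3933 → 2.393 bits.

2.393 bits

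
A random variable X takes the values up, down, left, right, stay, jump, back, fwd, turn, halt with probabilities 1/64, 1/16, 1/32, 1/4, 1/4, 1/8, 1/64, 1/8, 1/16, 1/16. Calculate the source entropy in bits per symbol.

2.84375 bits

Each probability is a power of 1/2, so log₂(1/p) is an integer.
H = Σ p·log₂(1/p) = 1/64·6 + 1/16·4 + 1/32·5 + 1/4·2 + 1/4·2 + 1/8·3 + 1/64·6 + 1/8·3 + 1/16·4 + 1/16·4 = 2.84375 bits.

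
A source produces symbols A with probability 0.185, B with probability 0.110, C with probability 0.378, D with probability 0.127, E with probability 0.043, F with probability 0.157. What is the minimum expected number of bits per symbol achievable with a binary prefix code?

Repeatedly combine the two least-probable nodes; the expected code length is the sum of the merged weights.
merge 43/1000 + 11/100 → 153/1000
merge 127/1000 + 153/1000 → 7/25
merge 157/1000 + 37/200 → 171/500
merge 7/25 + 171/500 → 311/500
merge 189/500 + 311/500 → 1
L = 153/1000 + 7/25 + 171/500 + 311/500 + 1 = 2397/1000 = 2.397 bits/symbol.

2.397 bits/symbol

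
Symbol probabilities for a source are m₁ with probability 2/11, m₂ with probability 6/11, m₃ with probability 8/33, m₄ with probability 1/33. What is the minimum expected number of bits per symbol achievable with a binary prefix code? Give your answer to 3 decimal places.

1.667 bits/symbol

Repeatedly combine the two least-probable nodes; the expected code length is the sum of the merged weights.
merge 1/33 + 2/11 → 7/33
merge 7/33 + 8/33 → 5/11
merge 5/11 + 6/11 → 1
L = 7/33 + 5/11 + 1 = 5/3 ≈ 1.667 bits/symbol.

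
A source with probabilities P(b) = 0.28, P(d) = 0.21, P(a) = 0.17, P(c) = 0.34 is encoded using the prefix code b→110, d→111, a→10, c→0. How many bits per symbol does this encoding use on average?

2.15 bits/symbol

L̄ = Σ pᵢ·ℓᵢ = 0.28·3 + 0.21·3 + 0.17·2 + 0.34·1 = 2.15 bits/symbol.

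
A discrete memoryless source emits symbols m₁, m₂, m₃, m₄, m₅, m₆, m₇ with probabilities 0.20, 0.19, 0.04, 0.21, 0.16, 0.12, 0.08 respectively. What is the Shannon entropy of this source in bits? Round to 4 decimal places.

H = −Σ pᵢ log₂ pᵢ.
−0.20·log₂(0.20) = 0.4644
−0.19·log₂(0.19) = 0.4552
−0.04·log₂(0.04) = 0.1858
−0.21·log₂(0.21) = 0.4728
−0.16·log₂(0.16) = 0.4230
−0.12·log₂(0.12) = 0.3671
−0.08·log₂(0.08) = 0.2915
Sum ≈ 2.6598 → 2.6598 bits.

2.6598 bits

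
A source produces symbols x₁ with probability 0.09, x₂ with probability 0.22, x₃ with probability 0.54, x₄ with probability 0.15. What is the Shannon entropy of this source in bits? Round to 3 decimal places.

1.684 bits

H = −Σ pᵢ log₂ pᵢ.
−0.09·log₂(0.09) = 0.3127
−0.22·log₂(0.22) = 0.4806
−0.54·log₂(0.54) = 0.4800
−0.15·log₂(0.15) = 0.4105
Sum ≈ 1.6838 → 1.684 bits.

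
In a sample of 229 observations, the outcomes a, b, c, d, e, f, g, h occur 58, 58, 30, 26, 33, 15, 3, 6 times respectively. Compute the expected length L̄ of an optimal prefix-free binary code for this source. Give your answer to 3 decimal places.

2.638 bits/symbol

Probabilities are the counts divided by 229.
Repeatedly combine the two least-probable nodes; the expected code length is the sum of the merged weights.
merge 3/229 + 6/229 → 9/229
merge 9/229 + 15/229 → 24/229
merge 24/229 + 26/229 → 50/229
merge 30/229 + 33/229 → 63/229
merge 50/229 + 58/229 → 108/229
merge 58/229 + 63/229 → 121/229
merge 108/229 + 121/229 → 1
L = 9/229 + 24/229 + 50/229 + 63/229 + 108/229 + 121/229 + 1 = 604/229 ≈ 2.638 bits/symbol.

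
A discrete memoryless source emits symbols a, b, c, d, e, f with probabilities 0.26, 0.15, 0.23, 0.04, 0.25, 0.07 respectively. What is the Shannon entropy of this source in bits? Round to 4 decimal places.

H = −Σ pᵢ log₂ pᵢ.
−0.26·log₂(0.26) = 0.5053
−0.15·log₂(0.15) = 0.4105
−0.23·log₂(0.23) = 0.4877
−0.04·log₂(0.04) = 0.1858
−0.25·log₂(0.25) = 0.5000
−0.07·log₂(0.07) = 0.2686
Sum ≈ 2.3578 → 2.3578 bits.

2.3578 bits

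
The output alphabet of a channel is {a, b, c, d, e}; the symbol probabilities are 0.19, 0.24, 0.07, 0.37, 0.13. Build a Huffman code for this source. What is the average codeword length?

2.2 bits/symbol

Repeatedly combine the two least-probable nodes; the expected code length is the sum of the merged weights.
merge 7/100 + 13/100 → 1/5
merge 19/100 + 1/5 → 39/100
merge 6/25 + 37/100 → 61/100
merge 39/100 + 61/100 → 1
L = 1/5 + 39/100 + 61/100 + 1 = 11/5 = 2.2 bits/symbol.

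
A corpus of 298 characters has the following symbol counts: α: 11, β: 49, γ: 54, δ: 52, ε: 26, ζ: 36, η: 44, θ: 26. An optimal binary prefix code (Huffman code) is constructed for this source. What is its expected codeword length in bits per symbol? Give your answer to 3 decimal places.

2.943 bits/symbol

Probabilities are the counts divided by 298.
Repeatedly combine the two least-probable nodes; the expected code length is the sum of the merged weights.
merge 11/298 + 13/149 → 37/298
merge 13/149 + 18/149 → 31/149
merge 37/298 + 22/149 → 81/298
merge 49/298 + 26/149 → 101/298
merge 27/149 + 31/149 → 58/149
merge 81/298 + 101/298 → 91/149
merge 58/149 + 91/149 → 1
L = 37/298 + 31/149 + 81/298 + 101/298 + 58/149 + 91/149 + 1 = 877/298 ≈ 2.943 bits/symbol.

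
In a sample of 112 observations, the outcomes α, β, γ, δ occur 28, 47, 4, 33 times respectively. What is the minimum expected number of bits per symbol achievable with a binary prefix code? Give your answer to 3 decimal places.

Probabilities are the counts divided by 112.
Repeatedly combine the two least-probable nodes; the expected code length is the sum of the merged weights.
merge 1/28 + 1/4 → 2/7
merge 2/7 + 33/112 → 65/112
merge 47/112 + 65/112 → 1
L = 2/7 + 65/112 + 1 = 209/112 ≈ 1.866 bits/symbol.

1.866 bits/symbol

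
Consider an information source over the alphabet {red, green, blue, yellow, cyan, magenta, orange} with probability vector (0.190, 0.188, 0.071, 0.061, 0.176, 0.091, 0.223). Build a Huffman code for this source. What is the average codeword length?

2.719 bits/symbol

Repeatedly combine the two least-probable nodes; the expected code length is the sum of the merged weights.
merge 61/1000 + 71/1000 → 33/250
merge 91/1000 + 33/250 → 223/1000
merge 22/125 + 47/250 → 91/250
merge 19/100 + 223/1000 → 413/1000
merge 223/1000 + 91/250 → 587/1000
merge 413/1000 + 587/1000 → 1
L = 33/250 + 223/1000 + 91/250 + 413/1000 + 587/1000 + 1 = 2719/1000 = 2.719 bits/symbol.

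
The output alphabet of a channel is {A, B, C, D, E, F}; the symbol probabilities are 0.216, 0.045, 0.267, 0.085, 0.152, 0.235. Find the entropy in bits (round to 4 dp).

2.3939 bits

H = −Σ pᵢ log₂ pᵢ.
−0.216·log₂(0.216) = 0.4776
−0.045·log₂(0.045) = 0.2013
−0.267·log₂(0.267) = 0.5087
−0.085·log₂(0.085) = 0.3023
−0.152·log₂(0.152) = 0.4131
−0.235·log₂(0.235) = 0.4910
Sum ≈ 2.3939 → 2.3939 bits.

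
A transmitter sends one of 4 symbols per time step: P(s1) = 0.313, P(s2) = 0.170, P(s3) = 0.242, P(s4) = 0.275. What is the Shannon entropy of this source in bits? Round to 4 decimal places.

H = −Σ pᵢ log₂ pᵢ.
−0.313·log₂(0.313) = 0.5245
−0.170·log₂(0.170) = 0.4346
−0.242·log₂(0.242) = 0.4954
−0.275·log₂(0.275) = 0.5122
Sum ≈ 1.9666 → 1.9666 bits.

1.9666 bits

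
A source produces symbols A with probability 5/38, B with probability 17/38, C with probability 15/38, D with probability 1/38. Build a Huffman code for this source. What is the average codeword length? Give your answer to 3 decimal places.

1.711 bits/symbol

Repeatedly combine the two least-probable nodes; the expected code length is the sum of the merged weights.
merge 1/38 + 5/38 → 3/19
merge 3/19 + 15/38 → 21/38
merge 17/38 + 21/38 → 1
L = 3/19 + 21/38 + 1 = 65/38 ≈ 1.711 bits/symbol.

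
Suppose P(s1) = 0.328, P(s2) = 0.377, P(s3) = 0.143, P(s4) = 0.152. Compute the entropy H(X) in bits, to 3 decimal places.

H = −Σ pᵢ log₂ pᵢ.
−0.328·log₂(0.328) = 0.5275
−0.377·log₂(0.377) = 0.5306
−0.143·log₂(0.143) = 0.4012
−0.152·log₂(0.152) = 0.4131
Sum ≈ 1.8724 → 1.872 bits.

1.872 bits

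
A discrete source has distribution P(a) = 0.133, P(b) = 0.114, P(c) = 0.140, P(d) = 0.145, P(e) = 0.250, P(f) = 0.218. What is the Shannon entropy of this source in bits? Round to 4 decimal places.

2.5244 bits

H = −Σ pᵢ log₂ pᵢ.
−0.133·log₂(0.133) = 0.3871
−0.114·log₂(0.114) = 0.3571
−0.140·log₂(0.140) = 0.3971
−0.145·log₂(0.145) = 0.4040
−0.250·log₂(0.250) = 0.5000
−0.218·log₂(0.218) = 0.4791
Sum ≈ 2.5244 → 2.5244 bits.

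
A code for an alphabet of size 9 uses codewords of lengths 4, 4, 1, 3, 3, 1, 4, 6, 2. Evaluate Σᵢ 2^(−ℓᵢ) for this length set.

With common denominator 2^6 = 64: Σ 2^(−ℓᵢ) = 4/64 + 4/64 + 32/64 + 8/64 + 8/64 + 32/64 + 4/64 + 1/64 + 16/64 = 109/64 = 1.703125.

1.703125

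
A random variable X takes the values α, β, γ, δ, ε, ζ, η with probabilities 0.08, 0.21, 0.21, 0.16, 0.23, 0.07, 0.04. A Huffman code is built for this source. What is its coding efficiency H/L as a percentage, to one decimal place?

Entropy H = −Σ p log₂ p ≈ 2.6021 bits.
Huffman merges: 1/25+7/100→11/100; 2/25+11/100→19/100; 4/25+19/100→7/20; 21/100+21/100→21/50; 23/100+7/20→29/50; 21/50+29/50→1. L = 53/20 ≈ 2.6500.
Efficiency = H/L = 2.6021/2.6500 = 98.2%.

98.2%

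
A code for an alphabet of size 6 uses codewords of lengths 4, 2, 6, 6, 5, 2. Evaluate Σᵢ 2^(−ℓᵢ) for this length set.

With common denominator 2^6 = 64: Σ 2^(−ℓᵢ) = 4/64 + 16/64 + 1/64 + 1/64 + 2/64 + 16/64 = 40/64 = 0.625.

0.625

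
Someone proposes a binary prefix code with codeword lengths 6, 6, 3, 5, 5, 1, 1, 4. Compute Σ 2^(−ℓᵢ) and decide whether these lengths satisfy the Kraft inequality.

1.28125; no

With common denominator 2^6 = 64: Σ 2^(−ℓᵢ) = 1/64 + 1/64 + 8/64 + 2/64 + 2/64 + 32/64 + 32/64 + 4/64 = 82/64 = 1.28125.
Kraft's inequality requires Σ ≤ 1; here Σ = 1.28125 > 1, so no such prefix code exists.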